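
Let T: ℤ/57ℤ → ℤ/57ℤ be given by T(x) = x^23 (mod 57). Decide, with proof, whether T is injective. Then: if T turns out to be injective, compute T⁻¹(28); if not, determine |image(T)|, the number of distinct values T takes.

43

Computing x^23 mod 57 for each x (by repeated squaring, reducing mod 57 at every step), the values T(0), T(1), …, T(56) are: 0, 1, 32, 15, 55, 47, 24, 49, 50, 54, 22, 26, 27, 52, 29, 21, 4, 44, 18, 19, 20, 51, 34, 17, 9, 43, 11, 12, 16, 41, 45, 46, 14, 48, 40, 23, 6, 37, 38, 39, 13, 53, 36, 28, 5, 30, 31, 35, 3, 7, 8, 33, 10, 2, 42, 25, 56.
Every element of ℤ/57ℤ appears exactly once in this list, so T is a bijection, and in particular injective.
Since T is injective, we read off the preimage of 28 from the same table: T(43) = 28, so T⁻¹(28) = 43.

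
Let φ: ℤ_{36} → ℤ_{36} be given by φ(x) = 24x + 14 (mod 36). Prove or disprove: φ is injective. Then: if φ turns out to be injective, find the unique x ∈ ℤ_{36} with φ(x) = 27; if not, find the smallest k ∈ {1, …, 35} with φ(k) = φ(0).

Recall: φ is injective when φ(x_1) = φ(x_2) forces x_1 = x_2.
We have gcd(24, 36) = 12 > 1. Taking x_1 = 0 and x_2 = 3: φ(0) = 14 and φ(3) = 24·3 + 14 = 86 ≡ 14 (mod 36).
So φ(0) = φ(3) while 0 ≠ 3, so φ is not injective.
Since φ is not injective, we find the least positive k with φ(k) = φ(0): this means 24k ≡ 0 (mod 36), i.e. 36 ∣ 24k. Since gcd(24, 36) = 12, dividing through by 12 this holds exactly when 3 ∣ 2k, and as gcd(2, 3) = 1, exactly when 3 ∣ k.
The smallest positive such k is 3.

3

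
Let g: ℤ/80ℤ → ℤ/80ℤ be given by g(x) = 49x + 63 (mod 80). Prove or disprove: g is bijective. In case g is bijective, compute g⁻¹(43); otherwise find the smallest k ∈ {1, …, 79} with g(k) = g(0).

Recall: g is injective when g(a) = g(b) forces a = b.
Suppose g(a) = g(b) in ℤ/80ℤ. Then 49a + 63 ≡ 49b + 63 (mod 80), hence 49(a − b) ≡ 0 (mod 80).
Since gcd(49, 80) = 1, 49 is invertible modulo 80, therefore a − b ≡ 0 (mod 80), i.e. a = b.
We now compute 49⁻¹ mod 80 explicitly. Euclid's algorithm: 80 = 1·49 + 31, 49 = 1·31 + 18, 31 = 1·18 + 13, 18 = 1·13 + 5, 13 = 2·5 + 3, 5 = 1·3 + 2, 3 = 1·2 + 1; back-substituting gives 1 = 49·49 − 30·80, so 49⁻¹ ≡ 49 (mod 80).
For any y ∈ ℤ/80ℤ, x = 49(y − 63) mod 80 satisfies g(x) = 49·49(y − 63) + 63 ≡ y (since 49·49 ≡ 1 mod 80). So every y has a preimage.
Therefore g is bijective.
Since g is bijective, we compute g⁻¹(43): solve 49x + 63 ≡ 43 (mod 80), i.e. 49x ≡ 60 (mod 80).
Multiplying by 49⁻¹ = 49 gives x ≡ 49·60 = 2940 = 36·80 + 60 ≡ 60 (mod 80).
Check: g(60) = 49·60 + 63 = 3003 = 37·80 + 43 ≡ 43 (mod 80).

60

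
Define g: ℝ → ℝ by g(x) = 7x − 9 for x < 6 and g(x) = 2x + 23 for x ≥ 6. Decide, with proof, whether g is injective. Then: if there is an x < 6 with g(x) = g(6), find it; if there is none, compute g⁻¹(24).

33/7

Both pieces are strictly increasing (slopes 7 and 2), so each is injective on its own interval.
The left piece maps (−∞, 6) onto (−∞, 33); the right piece maps [6, ∞) onto [35, ∞).
These images are disjoint, so no value is attained by both pieces. Hence g is injective.
Because the two images are disjoint, no x < 6 has g(x) = g(6), so we compute g⁻¹(24): 24 lies in (−∞, 33), so solve 7x − 9 = 24: x = (24 + 9)/7 = 33/7.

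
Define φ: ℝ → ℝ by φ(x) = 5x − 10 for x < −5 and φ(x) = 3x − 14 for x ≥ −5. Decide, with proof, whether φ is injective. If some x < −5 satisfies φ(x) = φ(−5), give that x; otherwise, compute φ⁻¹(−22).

-8/3

Both pieces are strictly increasing (slopes 5 and 3), so each is injective on its own interval.
The left piece maps (−∞, −5) onto (−∞, −35); the right piece maps [−5, ∞) onto [−29, ∞).
These images are disjoint, so no value is attained by both pieces. So φ is injective.
Because the two images are disjoint, no x < −5 has φ(x) = φ(−5), so we compute φ⁻¹(−22): −22 lies in [−29, ∞), so solve 3x − 14 = −22: x = (−22 + 14)/3 = −8/3.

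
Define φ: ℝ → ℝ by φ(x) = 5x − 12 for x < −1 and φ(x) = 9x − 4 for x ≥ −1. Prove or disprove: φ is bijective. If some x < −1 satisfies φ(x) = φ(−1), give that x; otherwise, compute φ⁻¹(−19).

Both pieces are strictly increasing (slopes 5 and 9), so each is injective on its own interval.
The left piece maps (−∞, −1) onto (−∞, −17); the right piece maps [−1, ∞) onto [−13, ∞).
The images leave a gap (−17 has no preimage), so φ is not surjective, hence not bijective.
Because the two images are disjoint, no x < −1 has φ(x) = φ(−1), so we compute φ⁻¹(−19): −19 lies in (−∞, −17), so solve 5x − 12 = −19: x = (−19 + 12)/5 = −7/5.

-7/5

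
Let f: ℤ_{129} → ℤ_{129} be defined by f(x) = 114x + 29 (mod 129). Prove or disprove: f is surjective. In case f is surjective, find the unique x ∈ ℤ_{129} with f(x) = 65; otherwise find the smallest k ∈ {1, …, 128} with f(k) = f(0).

By definition, f is surjective if every y in the codomain equals f(x) for some x in the domain.
Since gcd(114, 129) = 3, we have 114x ≡ 0 (mod 3) for all x, so f(x) ≡ 2 (mod 3).
But 0 ≢ 2 (mod 3), so 0 ∈ ℤ_{129} has no preimage. So f is not surjective.
Since f is not surjective, we find the least positive k with f(k) = f(0): this means 114k ≡ 0 (mod 129), i.e. 129 ∣ 114k. Since gcd(114, 129) = 3, dividing through by 3 this holds exactly when 43 ∣ 38k, and as gcd(38, 43) = 1, exactly when 43 ∣ k.
The smallest positive such k is 43.

43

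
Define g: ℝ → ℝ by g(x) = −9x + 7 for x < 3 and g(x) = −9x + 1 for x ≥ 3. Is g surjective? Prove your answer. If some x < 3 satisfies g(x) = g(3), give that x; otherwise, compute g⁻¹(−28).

Both pieces are strictly decreasing (slopes −9 and −9), so each is injective on its own interval.
The left piece maps (−∞, 3) onto (−20, ∞); the right piece maps [3, ∞) onto (−∞, −26].
The union (−20, ∞) ∪ (−∞, −26] omits the interval between −20 and −26; in particular −20 has no preimage. So g is not surjective.
Because the two images are disjoint, no x < 3 has g(x) = g(3), so we compute g⁻¹(−28): −28 lies in (−∞, −26], so solve −9x + 1 = −28: x = (−28 − 1)/(−9) = 29/9.

29/9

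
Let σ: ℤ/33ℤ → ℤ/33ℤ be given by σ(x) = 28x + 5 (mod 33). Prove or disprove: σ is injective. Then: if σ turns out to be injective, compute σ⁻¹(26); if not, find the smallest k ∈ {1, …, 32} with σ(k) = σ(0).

9

Recall: σ is injective if σ(x_1) = σ(x_2) implies x_1 = x_2.
Suppose σ(x_1) = σ(x_2) in ℤ/33ℤ. Then 28x_1 + 5 ≡ 28x_2 + 5 (mod 33), therefore 28(x_1 − x_2) ≡ 0 (mod 33).
Since gcd(28, 33) = 1, 28 is invertible modulo 33, so x_1 − x_2 ≡ 0 (mod 33), i.e. x_1 = x_2.
Therefore σ is injective.
We now compute 28⁻¹ mod 33 explicitly. Euclid's algorithm: 33 = 1·28 + 5, 28 = 5·5 + 3, 5 = 1·3 + 2, 3 = 1·2 + 1; back-substituting gives 1 = 13·28 − 11·33, so 28⁻¹ ≡ 13 (mod 33).
Since σ is injective, we find σ⁻¹(26): we need 28x ≡ 26 − 5 ≡ 21 (mod 33). Using 28⁻¹ = 13: x ≡ 13·21 = 273 = 8·33 + 9, so x = 9.
Check: σ(9) = 28·9 + 5 = 257 = 7·33 + 26 ≡ 26 (mod 33).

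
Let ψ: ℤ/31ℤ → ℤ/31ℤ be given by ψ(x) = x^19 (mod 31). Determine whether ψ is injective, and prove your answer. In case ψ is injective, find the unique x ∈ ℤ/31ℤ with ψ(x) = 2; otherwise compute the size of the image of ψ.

Since 31 is prime, the nonzero elements of ℤ/31ℤ form a cyclic group of order 30.
As gcd(19, 30) = 1, raising to the 19th power is a bijection on this group: if x_1^19 ≡ x_2^19 then (x_1x_2^{−1})^19 = 1, and the only element of order dividing gcd(19, 30) = 1 is 1, so x_1 = x_2.
With ψ(0) = 0 this makes ψ injective on all of ℤ/31ℤ, hence bijective (finite equal-size domain and codomain). In particular ψ is injective.
Since ψ is injective, we find the preimage of 2. The inverse of x ↦ x^19 on (ℤ/31ℤ)^× is x ↦ x^19, because 19·19 = 361 = 12·30 + 1 ≡ 1 (mod 30) and x^{30} = 1 for x ≠ 0 (Fermat). So ψ⁻¹(2) = 2^19 mod 31.
Repeated squaring mod 31: 2^1 ≡ 2, 2^2 ≡ 2² = 4, 2^4 ≡ 4² = 16, 2^8 ≡ 16² = 256 ≡ 8, 2^16 ≡ 8² = 64 ≡ 2. Since 19 = 16 + 2 + 1, 2^19 ≡ 2·4·2: 2·4 = 8, then 8·2 = 16. So 2^19 ≡ 16 (mod 31).
Hence ψ⁻¹(2) = 16.

16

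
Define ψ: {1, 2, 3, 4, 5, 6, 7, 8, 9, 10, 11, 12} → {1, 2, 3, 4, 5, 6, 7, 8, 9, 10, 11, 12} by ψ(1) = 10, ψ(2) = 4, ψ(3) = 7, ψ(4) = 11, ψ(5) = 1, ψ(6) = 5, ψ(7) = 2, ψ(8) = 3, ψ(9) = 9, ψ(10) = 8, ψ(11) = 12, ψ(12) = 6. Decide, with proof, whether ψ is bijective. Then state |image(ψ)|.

12

The values 10, 4, 7, 11, 1, 5, 2, 3, 9, 8, 12, 6 are a permutation of {1, 2, 3, 4, 5, 6, 7, 8, 9, 10, 11, 12}: each element appears exactly once.
So ψ is injective and surjective, hence bijective.
The image of ψ is {1, 2, 3, 4, 5, 6, 7, 8, 9, 10, 11, 12}, which has 12 elements.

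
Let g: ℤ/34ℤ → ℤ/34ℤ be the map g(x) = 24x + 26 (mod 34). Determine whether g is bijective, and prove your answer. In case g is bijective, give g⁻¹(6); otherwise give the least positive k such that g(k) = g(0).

By definition, g is injective when g(u) = g(v) forces u = v.
We have gcd(24, 34) = 2 > 1. Taking u = 0 and v = 17: g(0) = 26 and g(17) = 24·17 + 26 = 434 ≡ 26 (mod 34).
So g(0) = g(17) while 0 ≠ 17, thus g is not injective, hence not bijective.
Since g is not bijective, we find the least positive k with g(k) = g(0): this means 24k ≡ 0 (mod 34), i.e. 34 ∣ 24k. Since gcd(24, 34) = 2, dividing through by 2 this holds exactly when 17 ∣ 12k, and as gcd(12, 17) = 1, exactly when 17 ∣ k.
The smallest positive such k is 17.

17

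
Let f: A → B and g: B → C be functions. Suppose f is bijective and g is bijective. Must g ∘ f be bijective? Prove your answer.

Injectivity: if g(f(x_1)) = g(f(x_2)) then f(x_1) = f(x_2) (g injective) so x_1 = x_2 (f injective).
Surjectivity: for c ∈ C pick b with g(b) = c, then a with f(a) = b; then (g ∘ f)(a) = c.
Thus g ∘ f is bijective.

bijective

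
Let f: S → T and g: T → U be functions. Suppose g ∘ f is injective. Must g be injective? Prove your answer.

No. Take S = {0, 1}, T = {0, 1, 2, 3, 4}, U = {0, 1, 2, 3, 4}, f(a) = a for each a ∈ S, and g(b) = 3 if b ∈ {3, 4} else g(b) = b.
Then g ∘ f = f is injective (S ⊂ T and f is the inclusion), but g(3) = g(4) = 3 with 3 ≠ 4, so g is not injective.

not injective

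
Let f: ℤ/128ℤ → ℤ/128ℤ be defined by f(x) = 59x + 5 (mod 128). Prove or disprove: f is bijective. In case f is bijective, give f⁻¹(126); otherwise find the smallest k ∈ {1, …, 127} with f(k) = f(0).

Suppose f(u) = f(v) in ℤ/128ℤ. Then 59u + 5 ≡ 59v + 5 (mod 128), hence 59(u − v) ≡ 0 (mod 128).
Since gcd(59, 128) = 1, 59 is invertible modulo 128, so u − v ≡ 0 (mod 128), i.e. u = v.
We now compute 59⁻¹ mod 128 explicitly. Euclid's algorithm: 128 = 2·59 + 10, 59 = 5·10 + 9, 10 = 1·9 + 1; back-substituting gives 1 = 115·59 − 53·128, so 59⁻¹ ≡ 115 (mod 128).
For any y ∈ ℤ/128ℤ, x = 115(y − 5) mod 128 satisfies f(x) = 59·115(y − 5) + 5 ≡ y (since 59·115 ≡ 1 mod 128). So every y has a preimage.
Therefore f is bijective.
Since f is bijective, we find f⁻¹(126): we need 59x ≡ 126 − 5 ≡ 121 (mod 128). Using 59⁻¹ = 115: x ≡ 115·121 = 13915 = 108·128 + 91, so x = 91.
Check: f(91) = 59·91 + 5 = 5374 = 41·128 + 126 ≡ 126 (mod 128).

91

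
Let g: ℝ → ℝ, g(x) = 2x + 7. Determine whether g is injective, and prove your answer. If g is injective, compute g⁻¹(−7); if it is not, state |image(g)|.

By definition, injectivity means: for all a, b in the domain, g(a) = g(b) implies a = b.
Suppose g(a) = g(b). Then 2a + 7 = 2b + 7, therefore 2a = 2b, hence a = b.
Thus g is injective.
Since g is injective, we compute g⁻¹(−7) = (−7 − 7)/2 = −7.

-7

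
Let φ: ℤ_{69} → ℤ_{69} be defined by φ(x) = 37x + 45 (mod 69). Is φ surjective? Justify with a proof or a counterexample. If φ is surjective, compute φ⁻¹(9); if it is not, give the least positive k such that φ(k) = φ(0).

27

Recall: surjectivity means every element of the codomain has a preimage under φ.
Since gcd(37, 69) = 1, 37 is invertible modulo 69. Euclid's algorithm: 69 = 1·37 + 32, 37 = 1·32 + 5, 32 = 6·5 + 2, 5 = 2·2 + 1; back-substituting gives 1 = 28·37 − 15·69, so 37⁻¹ ≡ 28 (mod 69).
For any y ∈ ℤ_{69}, x = 28(y − 45) mod 69 satisfies φ(x) = 37·28(y − 45) + 45 ≡ y (since 37·28 ≡ 1 mod 69). So every y has a preimage.
Hence φ is surjective.
Since φ is surjective, we find φ⁻¹(9): we need 37x ≡ 9 − 45 ≡ 33 (mod 69). Using 37⁻¹ = 28: x ≡ 28·33 = 924 = 13·69 + 27, so x = 27.
Check: φ(27) = 37·27 + 45 = 1044 = 15·69 + 9 ≡ 9 (mod 69).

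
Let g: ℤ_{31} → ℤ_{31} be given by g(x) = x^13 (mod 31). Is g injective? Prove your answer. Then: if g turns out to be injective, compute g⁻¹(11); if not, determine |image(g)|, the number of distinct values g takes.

13

Since 31 is prime, the nonzero elements of ℤ_{31} form a cyclic group of order 30.
As gcd(13, 30) = 1, raising to the 13th power is a bijection on this group: if u^13 ≡ v^13 then (uv^{−1})^13 = 1, and the only element of order dividing gcd(13, 30) = 1 is 1, so u = v.
With g(0) = 0 this makes g injective on all of ℤ_{31}, hence bijective (finite equal-size domain and codomain). In particular g is injective.
Since g is injective, we find the preimage of 11. The inverse of x ↦ x^13 on (ℤ_{31})^× is x ↦ x^7, because 13·7 = 91 = 3·30 + 1 ≡ 1 (mod 30) and x^{30} = 1 for x ≠ 0 (Fermat). So g⁻¹(11) = 11^7 mod 31.
Repeated squaring mod 31: 11^1 ≡ 11, 11^2 ≡ 11² = 121 ≡ 28, 11^4 ≡ 28² = 784 ≡ 9. Since 7 = 4 + 2 + 1, 11^7 ≡ 9·28·11: 9·28 = 252 ≡ 4, then 4·11 = 44 ≡ 13. So 11^7 ≡ 13 (mod 31).
Hence g⁻¹(11) = 13.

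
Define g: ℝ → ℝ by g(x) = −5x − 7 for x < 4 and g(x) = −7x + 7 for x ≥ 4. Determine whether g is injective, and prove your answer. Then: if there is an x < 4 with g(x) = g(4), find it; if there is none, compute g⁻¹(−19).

14/5

Both pieces are strictly decreasing (slopes −5 and −7), so each is injective on its own interval.
The left piece maps (−∞, 4) onto (−27, ∞); the right piece maps [4, ∞) onto (−∞, −21].
These images overlap. In particular g(4) = −21 (right piece), and solving −5x − 7 = −21 on the left piece gives x = 14/5 < 4.
So g(14/5) = g(4) with 14/5 ≠ 4, and g is not injective. This x = 14/5 is the requested value below 4.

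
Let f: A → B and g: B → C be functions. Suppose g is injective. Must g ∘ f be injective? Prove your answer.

No. Take A = {0, 1}, B = C = {0, 1, 2, 3}, f(0) = f(1) = 0, and g = identity (injective).
Then (g ∘ f)(0) = (g ∘ f)(1) = 0 with 0 ≠ 1, so g ∘ f is not injective.

not injective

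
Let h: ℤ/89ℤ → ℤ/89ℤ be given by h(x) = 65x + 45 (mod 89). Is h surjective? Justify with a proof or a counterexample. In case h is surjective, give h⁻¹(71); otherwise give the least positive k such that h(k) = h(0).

Recall: h is surjective if every y in the codomain equals h(x) for some x in the domain.
Since gcd(65, 89) = 1, 65 is invertible modulo 89. Euclid's algorithm: 89 = 1·65 + 24, 65 = 2·24 + 17, 24 = 1·17 + 7, 17 = 2·7 + 3, 7 = 2·3 + 1; back-substituting gives 1 = 63·65 − 46·89, so 65⁻¹ ≡ 63 (mod 89).
Then y ↦ 63(y − 45) is a two-sided inverse to h, so every y ∈ ℤ/89ℤ has a preimage.
Thus h is surjective.
Since h is surjective, we find h⁻¹(71): we need 65x ≡ 71 − 45 ≡ 26 (mod 89). Using 65⁻¹ = 63: x ≡ 63·26 = 1638 = 18·89 + 36, so x = 36.
Check: h(36) = 65·36 + 45 = 2385 = 26·89 + 71 ≡ 71 (mod 89).

36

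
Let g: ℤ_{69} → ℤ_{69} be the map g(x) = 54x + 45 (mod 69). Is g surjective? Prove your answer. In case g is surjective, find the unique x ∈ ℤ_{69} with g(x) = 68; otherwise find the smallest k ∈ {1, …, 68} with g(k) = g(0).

Since gcd(54, 69) = 3, we have 54x ≡ 0 (mod 3) for all x, so g(x) ≡ 0 (mod 3).
But 1 ≢ 0 (mod 3), so 1 ∈ ℤ_{69} has no preimage. Thus g is not surjective.
Since g is not surjective, we find the least positive k with g(k) = g(0): this means 54k ≡ 0 (mod 69), i.e. 69 ∣ 54k. Since gcd(54, 69) = 3, dividing through by 3 this holds exactly when 23 ∣ 18k, and as gcd(18, 23) = 1, exactly when 23 ∣ k.
The smallest positive such k is 23.

23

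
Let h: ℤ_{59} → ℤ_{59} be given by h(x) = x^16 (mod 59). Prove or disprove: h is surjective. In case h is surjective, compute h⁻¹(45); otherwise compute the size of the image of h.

30

h(29): Repeated squaring mod 59: 29^1 ≡ 29, 29^2 ≡ 29² = 841 ≡ 15, 29^4 ≡ 15² = 225 ≡ 48, 29^8 ≡ 48² = 2304 ≡ 3, 29^16 ≡ 3² = 9. So 29^16 ≡ 9 (mod 59).
h(30): Repeated squaring mod 59: 30^1 ≡ 30, 30^2 ≡ 30² = 900 ≡ 15, 30^4 ≡ 15² = 225 ≡ 48, 30^8 ≡ 48² = 2304 ≡ 3, 30^16 ≡ 3² = 9. So 30^16 ≡ 9 (mod 59).
So h(29) = h(30) = 9 while 29 ≠ 30, hence h is not injective.
A non-injective map from the 59-element set ℤ_{59} to itself takes at most 58 distinct values, so it cannot be surjective. Therefore h is not surjective.
Since h is not surjective, we determine |image(h)|. Computing x^16 mod 59 for each x (by repeated squaring, reducing mod 59 at every step), the values h(0), h(1), …, h(58) are: 0, 1, 46, 26, 51, 19, 16, 15, 45, 27, 48, 12, 28, 35, 41, 22, 5, 4, 3, 29, 25, 36, 21, 20, 49, 7, 17, 53, 57, 9, 9, 57, 53, 17, 7, 49, 20, 21, 36, 25, 29, 3, 4, 5, 22, 41, 35, 28, 12, 48, 27, 45, 15, 16, 19, 51, 26, 46, 1.
The distinct values are {0, 1, 3, 4, 5, 7, 9, 12, 15, 16, 17, 19, 20, 21, 22, 25, 26, 27, 28, 29, 35, 36, 41, 45, 46, 48, 49, 51, 53, 57}; there are 30 of them.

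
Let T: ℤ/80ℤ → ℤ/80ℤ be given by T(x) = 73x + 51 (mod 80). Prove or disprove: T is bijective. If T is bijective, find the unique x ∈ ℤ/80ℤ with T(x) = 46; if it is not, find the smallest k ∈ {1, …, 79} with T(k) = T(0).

Recall that T is injective if T(u) = T(v) implies u = v.
If T(u) = T(v), then 73u ≡ 73v (mod 80). Because gcd(73, 80) = 1, we may cancel 73 to get u ≡ v (mod 80).
We now compute 73⁻¹ mod 80 explicitly. Euclid's algorithm: 80 = 1·73 + 7, 73 = 10·7 + 3, 7 = 2·3 + 1; back-substituting gives 1 = 57·73 − 52·80, so 73⁻¹ ≡ 57 (mod 80).
For any y ∈ ℤ/80ℤ, x = 57(y − 51) mod 80 satisfies T(x) = 73·57(y − 51) + 51 ≡ y (since 73·57 ≡ 1 mod 80). So every y has a preimage.
Therefore T is bijective.
Since T is bijective, we find T⁻¹(46): we need 73x ≡ 46 − 51 ≡ 75 (mod 80). Using 73⁻¹ = 57: x ≡ 57·75 = 4275 = 53·80 + 35, so x = 35.
Check: T(35) = 73·35 + 51 = 2606 = 32·80 + 46 ≡ 46 (mod 80).

35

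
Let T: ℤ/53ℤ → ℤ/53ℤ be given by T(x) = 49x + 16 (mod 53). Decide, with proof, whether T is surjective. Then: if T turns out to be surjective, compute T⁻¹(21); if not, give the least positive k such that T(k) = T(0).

12

Recall that T is surjective if every y in the codomain equals T(x) for some x in the domain.
Since gcd(49, 53) = 1, 49 is invertible modulo 53. Euclid's algorithm: 53 = 1·49 + 4, 49 = 12·4 + 1; back-substituting gives 1 = 13·49 − 12·53, so 49⁻¹ ≡ 13 (mod 53).
Then y ↦ 13(y − 16) is a two-sided inverse to T, so every y ∈ ℤ/53ℤ has a preimage.
Thus T is surjective.
Since T is surjective, we find T⁻¹(21): we need 49x ≡ 21 − 16 ≡ 5 (mod 53). Using 49⁻¹ = 13: x ≡ 13·5 = 65 = 1·53 + 12, so x = 12.
Check: T(12) = 49·12 + 16 = 604 = 11·53 + 21 ≡ 21 (mod 53).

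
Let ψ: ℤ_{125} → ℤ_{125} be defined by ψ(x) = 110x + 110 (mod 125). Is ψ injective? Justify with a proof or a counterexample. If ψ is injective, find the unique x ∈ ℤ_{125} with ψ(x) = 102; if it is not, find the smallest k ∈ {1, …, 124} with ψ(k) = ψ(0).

25

Recall: injectivity means: for all s, t in the domain, ψ(s) = ψ(t) implies s = t.
We have gcd(110, 125) = 5 > 1. Taking s = 0 and t = 25: ψ(0) = 110 and ψ(25) = 110·25 + 110 = 2860 ≡ 110 (mod 125).
So ψ(0) = ψ(25) while 0 ≠ 25, therefore ψ is not injective.
Since ψ is not injective, we find the least positive k with ψ(k) = ψ(0): this means 110k ≡ 0 (mod 125), i.e. 125 ∣ 110k. Since gcd(110, 125) = 5, dividing through by 5 this holds exactly when 25 ∣ 22k, and as gcd(22, 25) = 1, exactly when 25 ∣ k.
The smallest positive such k is 25.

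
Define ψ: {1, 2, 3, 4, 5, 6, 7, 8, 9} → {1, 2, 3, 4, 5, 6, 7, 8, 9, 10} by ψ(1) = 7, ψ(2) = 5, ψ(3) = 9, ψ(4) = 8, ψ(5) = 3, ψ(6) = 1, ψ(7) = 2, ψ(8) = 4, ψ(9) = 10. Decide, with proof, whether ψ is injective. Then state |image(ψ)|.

9

The values ψ(1), …, ψ(9) are 7, 5, 9, 8, 3, 1, 2, 4, 10 — all distinct.
So ψ(a) = ψ(b) only when a = b, and ψ is injective.
The image of ψ is {1, 2, 3, 4, 5, 7, 8, 9, 10}, which has 9 elements.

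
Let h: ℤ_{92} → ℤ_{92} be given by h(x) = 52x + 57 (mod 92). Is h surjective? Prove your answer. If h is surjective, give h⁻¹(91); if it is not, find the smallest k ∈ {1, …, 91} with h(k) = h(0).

23

Since gcd(52, 92) = 4, we have 52x ≡ 0 (mod 4) for all x, so h(x) ≡ 1 (mod 4).
But 0 ≢ 1 (mod 4), so 0 ∈ ℤ_{92} has no preimage. Hence h is not surjective.
Since h is not surjective, we find the least positive k with h(k) = h(0): this means 52k ≡ 0 (mod 92), i.e. 92 ∣ 52k. Since gcd(52, 92) = 4, dividing through by 4 this holds exactly when 23 ∣ 13k, and as gcd(13, 23) = 1, exactly when 23 ∣ k.
The smallest positive such k is 23.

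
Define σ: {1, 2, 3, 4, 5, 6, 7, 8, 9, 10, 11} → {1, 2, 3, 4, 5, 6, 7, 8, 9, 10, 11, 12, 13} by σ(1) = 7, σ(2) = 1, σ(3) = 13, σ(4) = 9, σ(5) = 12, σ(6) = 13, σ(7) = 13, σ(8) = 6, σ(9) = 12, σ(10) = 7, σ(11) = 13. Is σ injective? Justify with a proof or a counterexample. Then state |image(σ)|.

σ(3) = 13 = σ(6) with 3 ≠ 6, so σ is not injective.
The image of σ is {1, 6, 7, 9, 12, 13}, which has 6 elements.

6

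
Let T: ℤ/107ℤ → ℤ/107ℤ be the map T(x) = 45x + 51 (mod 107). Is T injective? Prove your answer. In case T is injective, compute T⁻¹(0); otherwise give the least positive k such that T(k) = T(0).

Recall: T is injective when T(a) = T(b) forces a = b.
If T(a) = T(b), then 45a ≡ 45b (mod 107). Because gcd(45, 107) = 1, we may cancel 45 to get a ≡ b (mod 107).
Therefore T is injective.
We now compute 45⁻¹ mod 107 explicitly. Euclid's algorithm: 107 = 2·45 + 17, 45 = 2·17 + 11, 17 = 1·11 + 6, 11 = 1·6 + 5, 6 = 1·5 + 1; back-substituting gives 1 = 88·45 − 37·107, so 45⁻¹ ≡ 88 (mod 107).
Since T is injective, we compute T⁻¹(0): solve 45x + 51 ≡ 0 (mod 107), i.e. 45x ≡ 56 (mod 107).
Multiplying by 45⁻¹ = 88 gives x ≡ 88·56 = 4928 = 46·107 + 6 ≡ 6 (mod 107).
Check: T(6) = 45·6 + 51 = 321 = 3·107 + 0 ≡ 0 (mod 107).

6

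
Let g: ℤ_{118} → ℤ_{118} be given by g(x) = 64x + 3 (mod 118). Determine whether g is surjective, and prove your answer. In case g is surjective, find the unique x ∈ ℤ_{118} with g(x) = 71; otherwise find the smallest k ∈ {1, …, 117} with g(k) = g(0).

59

Since gcd(64, 118) = 2, we have 64x ≡ 0 (mod 2) for all x, so g(x) ≡ 1 (mod 2).
But 0 ≢ 1 (mod 2), so 0 ∈ ℤ_{118} has no preimage. Hence g is not surjective.
Since g is not surjective, we find the least positive k with g(k) = g(0): this means 64k ≡ 0 (mod 118), i.e. 118 ∣ 64k. Since gcd(64, 118) = 2, dividing through by 2 this holds exactly when 59 ∣ 32k, and as gcd(32, 59) = 1, exactly when 59 ∣ k.
The smallest positive such k is 59.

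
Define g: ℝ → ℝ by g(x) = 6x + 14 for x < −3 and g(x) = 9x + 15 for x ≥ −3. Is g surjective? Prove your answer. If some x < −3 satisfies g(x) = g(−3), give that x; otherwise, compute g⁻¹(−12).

-13/3

Both pieces are strictly increasing (slopes 6 and 9), so each is injective on its own interval.
The left piece maps (−∞, −3) onto (−∞, −4); the right piece maps [−3, ∞) onto [−12, ∞).
The union (−∞, −4) ∪ [−12, ∞) covers ℝ, so g is surjective.
For the follow-up: the images overlap, so an x < −3 with g(x) = g(−3) exists. g(−3) = −12; solving 6x + 14 = −12 for x < −3 gives x = (−12 − 14)/6 = −13/3.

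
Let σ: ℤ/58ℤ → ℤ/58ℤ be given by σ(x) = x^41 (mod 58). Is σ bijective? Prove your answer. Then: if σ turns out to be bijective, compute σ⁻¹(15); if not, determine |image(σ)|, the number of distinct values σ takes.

27

Computing x^41 mod 58 for each x (by repeated squaring, reducing mod 58 at every step), the values σ(0), σ(1), …, σ(57) are: 0, 1, 14, 19, 22, 35, 34, 25, 18, 13, 26, 21, 12, 9, 2, 27, 20, 17, 8, 3, 16, 11, 4, 53, 52, 7, 10, 15, 28, 29, 30, 43, 48, 51, 6, 5, 54, 47, 42, 55, 50, 41, 38, 31, 56, 49, 46, 37, 32, 45, 40, 33, 24, 23, 36, 39, 44, 57.
Every element of ℤ/58ℤ appears exactly once in this list, so σ is a bijection, and in particular bijective.
Since σ is bijective, we read off the preimage of 15 from the same table: σ(27) = 15, so σ⁻¹(15) = 27.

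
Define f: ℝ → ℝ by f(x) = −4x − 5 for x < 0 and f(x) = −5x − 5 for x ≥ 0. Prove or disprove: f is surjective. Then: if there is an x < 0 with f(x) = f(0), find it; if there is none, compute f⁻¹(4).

Both pieces are strictly decreasing (slopes −4 and −5), so each is injective on its own interval.
The left piece maps (−∞, 0) onto (−5, ∞); the right piece maps [0, ∞) onto (−∞, −5].
These images together cover ℝ, so f is surjective.
Because the two images are disjoint, no x < 0 has f(x) = f(0), so we compute f⁻¹(4): 4 lies in (−5, ∞), so solve −4x − 5 = 4: x = (4 + 5)/(−4) = −9/4.

-9/4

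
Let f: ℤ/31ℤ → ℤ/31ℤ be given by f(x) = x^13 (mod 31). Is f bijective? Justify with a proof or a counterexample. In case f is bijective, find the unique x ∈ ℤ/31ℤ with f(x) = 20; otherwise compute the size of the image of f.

Since 31 is prime, the nonzero elements of ℤ/31ℤ form a cyclic group of order 30.
As gcd(13, 30) = 1, raising to the 13th power is a bijection on this group: if x_1^13 ≡ x_2^13 then (x_1x_2^{−1})^13 = 1, and the only element of order dividing gcd(13, 30) = 1 is 1, so x_1 = x_2.
With f(0) = 0 this makes f injective on all of ℤ/31ℤ, hence bijective (finite equal-size domain and codomain). In particular f is bijective.
Since f is bijective, we find the preimage of 20. The inverse of x ↦ x^13 on (ℤ/31ℤ)^× is x ↦ x^7, because 13·7 = 91 = 3·30 + 1 ≡ 1 (mod 30) and x^{30} = 1 for x ≠ 0 (Fermat). So f⁻¹(20) = 20^7 mod 31.
Repeated squaring mod 31: 20^1 ≡ 20, 20^2 ≡ 20² = 400 ≡ 28, 20^4 ≡ 28² = 784 ≡ 9. Since 7 = 4 + 2 + 1, 20^7 ≡ 9·28·20: 9·28 = 252 ≡ 4, then 4·20 = 80 ≡ 18. So 20^7 ≡ 18 (mod 31).
Hence f⁻¹(20) = 18.

18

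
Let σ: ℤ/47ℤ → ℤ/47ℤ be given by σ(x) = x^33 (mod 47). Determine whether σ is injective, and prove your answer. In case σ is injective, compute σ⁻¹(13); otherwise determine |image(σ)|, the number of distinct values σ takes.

Since 47 is prime, the nonzero elements of ℤ/47ℤ form a cyclic group of order 46.
As gcd(33, 46) = 1, raising to the 33rd power is a bijection on this group: if u^33 ≡ v^33 then (uv^{−1})^33 = 1, and the only element of order dividing gcd(33, 46) = 1 is 1, so u = v.
With σ(0) = 0 this makes σ injective on all of ℤ/47ℤ, hence bijective (finite equal-size domain and codomain). In particular σ is injective.
Since σ is injective, we find the preimage of 13. The inverse of x ↦ x^33 on (ℤ/47ℤ)^× is x ↦ x^7, because 33·7 = 231 = 5·46 + 1 ≡ 1 (mod 46) and x^{46} = 1 for x ≠ 0 (Fermat). So σ⁻¹(13) = 13^7 mod 47.
Repeated squaring mod 47: 13^1 ≡ 13, 13^2 ≡ 13² = 169 ≡ 28, 13^4 ≡ 28² = 784 ≡ 32. Since 7 = 4 + 2 + 1, 13^7 ≡ 32·28·13: 32·28 = 896 ≡ 3, then 3·13 = 39. So 13^7 ≡ 39 (mod 47).
Hence σ⁻¹(13) = 39.

39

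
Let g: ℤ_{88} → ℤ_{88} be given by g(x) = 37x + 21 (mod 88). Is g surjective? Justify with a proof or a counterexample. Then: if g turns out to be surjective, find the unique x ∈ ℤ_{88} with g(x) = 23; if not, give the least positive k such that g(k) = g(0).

Since gcd(37, 88) = 1, 37 is invertible modulo 88. Euclid's algorithm: 88 = 2·37 + 14, 37 = 2·14 + 9, 14 = 1·9 + 5, 9 = 1·5 + 4, 5 = 1·4 + 1; back-substituting gives 1 = 69·37 − 29·88, so 37⁻¹ ≡ 69 (mod 88).
For any y ∈ ℤ_{88}, x = 69(y − 21) mod 88 satisfies g(x) = 37·69(y − 21) + 21 ≡ y (since 37·69 ≡ 1 mod 88). So every y has a preimage.
Hence g is surjective.
Since g is surjective, we find g⁻¹(23): we need 37x ≡ 23 − 21 ≡ 2 (mod 88). Using 37⁻¹ = 69: x ≡ 69·2 = 138 = 1·88 + 50, so x = 50.
Check: g(50) = 37·50 + 21 = 1871 = 21·88 + 23 ≡ 23 (mod 88).

50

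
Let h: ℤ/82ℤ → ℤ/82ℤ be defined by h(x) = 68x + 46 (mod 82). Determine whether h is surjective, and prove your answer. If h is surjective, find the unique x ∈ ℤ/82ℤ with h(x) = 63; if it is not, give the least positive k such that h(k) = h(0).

41

Recall: surjectivity means every element of the codomain has a preimage under h.
Since gcd(68, 82) = 2, we have 68x ≡ 0 (mod 2) for all x, so h(x) ≡ 0 (mod 2).
But 1 ≢ 0 (mod 2), so 1 ∈ ℤ/82ℤ has no preimage. Thus h is not surjective.
Since h is not surjective, we find the least positive k with h(k) = h(0): this means 68k ≡ 0 (mod 82), i.e. 82 ∣ 68k. Since gcd(68, 82) = 2, dividing through by 2 this holds exactly when 41 ∣ 34k, and as gcd(34, 41) = 1, exactly when 41 ∣ k.
The smallest positive such k is 41.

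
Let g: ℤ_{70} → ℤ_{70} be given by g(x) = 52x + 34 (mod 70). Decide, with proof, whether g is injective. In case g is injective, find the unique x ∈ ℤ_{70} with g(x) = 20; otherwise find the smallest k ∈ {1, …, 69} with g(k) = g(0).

We have gcd(52, 70) = 2 > 1. Taking x_1 = 0 and x_2 = 35: g(0) = 34 and g(35) = 52·35 + 34 = 1854 ≡ 34 (mod 70).
So g(0) = g(35) while 0 ≠ 35, thus g is not injective.
Since g is not injective, we find the least positive k with g(k) = g(0): this means 52k ≡ 0 (mod 70), i.e. 70 ∣ 52k. Since gcd(52, 70) = 2, dividing through by 2 this holds exactly when 35 ∣ 26k, and as gcd(26, 35) = 1, exactly when 35 ∣ k.
The smallest positive such k is 35.

35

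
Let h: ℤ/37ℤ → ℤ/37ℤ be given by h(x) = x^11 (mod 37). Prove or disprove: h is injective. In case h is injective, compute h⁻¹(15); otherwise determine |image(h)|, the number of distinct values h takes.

Since 37 is prime, the nonzero elements of ℤ/37ℤ form a cyclic group of order 36.
As gcd(11, 36) = 1, raising to the 11th power is a bijection on this group: if x_1^11 ≡ x_2^11 then (x_1x_2^{−1})^11 = 1, and the only element of order dividing gcd(11, 36) = 1 is 1, so x_1 = x_2.
With h(0) = 0 this makes h injective on all of ℤ/37ℤ, hence bijective (finite equal-size domain and codomain). In particular h is injective.
Since h is injective, we find the preimage of 15. The inverse of x ↦ x^11 on (ℤ/37ℤ)^× is x ↦ x^23, because 11·23 = 253 = 7·36 + 1 ≡ 1 (mod 36) and x^{36} = 1 for x ≠ 0 (Fermat). So h⁻¹(15) = 15^23 mod 37.
Repeated squaring mod 37: 15^1 ≡ 15, 15^2 ≡ 15² = 225 ≡ 3, 15^4 ≡ 3² = 9, 15^8 ≡ 9² = 81 ≡ 7, 15^16 ≡ 7² = 49 ≡ 12. Since 23 = 16 + 4 + 2 + 1, 15^23 ≡ 12·9·3·15: 12·9 = 108 ≡ 34, then 34·3 = 102 ≡ 28, then 28·15 = 420 ≡ 13. So 15^23 ≡ 13 (mod 37).
Hence h⁻¹(15) = 13.

13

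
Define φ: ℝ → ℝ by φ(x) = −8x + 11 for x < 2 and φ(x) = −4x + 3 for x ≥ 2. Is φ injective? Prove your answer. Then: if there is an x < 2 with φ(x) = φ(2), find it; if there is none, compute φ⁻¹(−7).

Both pieces are strictly decreasing (slopes −8 and −4), so each is injective on its own interval.
The left piece maps (−∞, 2) onto (−5, ∞); the right piece maps [2, ∞) onto (−∞, −5].
These images are disjoint, so no value is attained by both pieces. Therefore φ is injective.
Because the two images are disjoint, no x < 2 has φ(x) = φ(2), so we compute φ⁻¹(−7): −7 lies in (−∞, −5], so solve −4x + 3 = −7: x = (−7 − 3)/(−4) = 5/2.

5/2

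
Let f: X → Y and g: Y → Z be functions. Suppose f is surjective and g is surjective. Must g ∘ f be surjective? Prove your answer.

Let c ∈ Z. Since g is surjective, there is b ∈ Y with g(b) = c. Since f is surjective, there is a ∈ X with f(a) = b.
Then (g ∘ f)(a) = g(b) = c. So g ∘ f is surjective.

surjective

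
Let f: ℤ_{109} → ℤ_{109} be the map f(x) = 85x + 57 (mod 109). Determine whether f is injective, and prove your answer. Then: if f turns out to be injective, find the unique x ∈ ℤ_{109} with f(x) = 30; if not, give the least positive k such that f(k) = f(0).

Recall that f is injective when f(u) = f(v) forces u = v.
If f(u) = f(v), then 85u ≡ 85v (mod 109). Because gcd(85, 109) = 1, we may cancel 85 to get u ≡ v (mod 109).
Hence f is injective.
We now compute 85⁻¹ mod 109 explicitly. Euclid's algorithm: 109 = 1·85 + 24, 85 = 3·24 + 13, 24 = 1·13 + 11, 13 = 1·11 + 2, 11 = 5·2 + 1; back-substituting gives 1 = 59·85 − 46·109, so 85⁻¹ ≡ 59 (mod 109).
Since f is injective, we compute f⁻¹(30): solve 85x + 57 ≡ 30 (mod 109), i.e. 85x ≡ 82 (mod 109).
Multiplying by 85⁻¹ = 59 gives x ≡ 59·82 = 4838 = 44·109 + 42 ≡ 42 (mod 109).
Check: f(42) = 85·42 + 57 = 3627 = 33·109 + 30 ≡ 30 (mod 109).

42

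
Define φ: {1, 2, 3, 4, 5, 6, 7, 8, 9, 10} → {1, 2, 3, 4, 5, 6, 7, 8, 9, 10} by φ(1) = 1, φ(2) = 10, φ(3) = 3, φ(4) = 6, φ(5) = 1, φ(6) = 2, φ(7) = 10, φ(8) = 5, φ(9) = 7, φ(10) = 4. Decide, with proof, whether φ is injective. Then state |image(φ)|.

8

φ(1) = 1 = φ(5) with 1 ≠ 5, so φ is not injective.
The image of φ is {1, 2, 3, 4, 5, 6, 7, 10}, which has 8 elements.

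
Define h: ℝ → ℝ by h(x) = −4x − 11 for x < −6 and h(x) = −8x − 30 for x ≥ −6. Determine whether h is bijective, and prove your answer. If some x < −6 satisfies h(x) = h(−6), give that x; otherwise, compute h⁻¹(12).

-29/4

Both pieces are strictly decreasing (slopes −4 and −8), so each is injective on its own interval.
The left piece maps (−∞, −6) onto (13, ∞); the right piece maps [−6, ∞) onto (−∞, 18].
These images overlap. In particular h(−6) = 18 (right piece), and solving −4x − 11 = 18 on the left piece gives x = −29/4 < −6.
So h(−29/4) = h(−6) with −29/4 ≠ −6, and h is not injective, hence not bijective. This x = −29/4 is the requested value below −6.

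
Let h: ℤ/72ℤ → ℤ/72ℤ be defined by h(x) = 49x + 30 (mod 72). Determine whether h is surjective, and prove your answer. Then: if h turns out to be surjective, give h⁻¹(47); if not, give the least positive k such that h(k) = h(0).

65

Since gcd(49, 72) = 1, 49 is invertible modulo 72. Euclid's algorithm: 72 = 1·49 + 23, 49 = 2·23 + 3, 23 = 7·3 + 2, 3 = 1·2 + 1; back-substituting gives 1 = 25·49 − 17·72, so 49⁻¹ ≡ 25 (mod 72).
For any y ∈ ℤ/72ℤ, x = 25(y − 30) mod 72 satisfies h(x) = 49·25(y − 30) + 30 ≡ y (since 49·25 ≡ 1 mod 72). So every y has a preimage.
Thus h is surjective.
Since h is surjective, we compute h⁻¹(47): solve 49x + 30 ≡ 47 (mod 72), i.e. 49x ≡ 17 (mod 72).
Multiplying by 49⁻¹ = 25 gives x ≡ 25·17 = 425 = 5·72 + 65 ≡ 65 (mod 72).
Check: h(65) = 49·65 + 30 = 3215 = 44·72 + 47 ≡ 47 (mod 72).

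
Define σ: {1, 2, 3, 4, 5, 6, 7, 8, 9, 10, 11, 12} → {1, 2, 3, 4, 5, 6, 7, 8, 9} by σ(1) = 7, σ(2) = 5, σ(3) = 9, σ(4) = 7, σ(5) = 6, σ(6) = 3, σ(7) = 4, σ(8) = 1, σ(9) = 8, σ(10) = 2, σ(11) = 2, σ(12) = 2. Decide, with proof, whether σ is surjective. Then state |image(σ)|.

Every element of the codomain has a preimage: 1 = σ(8), 2 = σ(10), 3 = σ(6), 4 = σ(7), 5 = σ(2), 6 = σ(5), 7 = σ(1), 8 = σ(9), 9 = σ(3).
Therefore σ is surjective.
The image of σ is {1, 2, 3, 4, 5, 6, 7, 8, 9}, which has 9 elements.

9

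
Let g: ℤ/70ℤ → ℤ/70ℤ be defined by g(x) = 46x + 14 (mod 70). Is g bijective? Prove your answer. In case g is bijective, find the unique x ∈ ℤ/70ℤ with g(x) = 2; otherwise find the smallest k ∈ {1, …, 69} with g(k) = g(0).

Recall: injectivity means: for all x_1, x_2 in the domain, g(x_1) = g(x_2) implies x_1 = x_2.
We have gcd(46, 70) = 2 > 1. Taking x_1 = 0 and x_2 = 35: g(0) = 14 and g(35) = 46·35 + 14 = 1624 ≡ 14 (mod 70).
So g(0) = g(35) while 0 ≠ 35, so g is not injective, hence not bijective.
Since g is not bijective, we find the least positive k with g(k) = g(0): this means 46k ≡ 0 (mod 70), i.e. 70 ∣ 46k. Since gcd(46, 70) = 2, dividing through by 2 this holds exactly when 35 ∣ 23k, and as gcd(23, 35) = 1, exactly when 35 ∣ k.
The smallest positive such k is 35.

35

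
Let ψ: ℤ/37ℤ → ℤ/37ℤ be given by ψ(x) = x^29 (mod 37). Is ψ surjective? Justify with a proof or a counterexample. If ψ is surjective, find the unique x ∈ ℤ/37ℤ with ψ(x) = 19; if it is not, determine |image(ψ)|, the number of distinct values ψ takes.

Since 37 is prime, the nonzero elements of ℤ/37ℤ form a cyclic group of order 36.
As gcd(29, 36) = 1, raising to the 29th power is a bijection on this group: if s^29 ≡ t^29 then (st^{−1})^29 = 1, and the only element of order dividing gcd(29, 36) = 1 is 1, so s = t.
With ψ(0) = 0 this makes ψ injective on all of ℤ/37ℤ, hence bijective (finite equal-size domain and codomain). In particular ψ is surjective.
Since ψ is surjective, we find the preimage of 19. The inverse of x ↦ x^29 on (ℤ/37ℤ)^× is x ↦ x^5, because 29·5 = 145 = 4·36 + 1 ≡ 1 (mod 36) and x^{36} = 1 for x ≠ 0 (Fermat). So ψ⁻¹(19) = 19^5 mod 37.
Repeated squaring mod 37: 19^1 ≡ 19, 19^2 ≡ 19² = 361 ≡ 28, 19^4 ≡ 28² = 784 ≡ 7. Since 5 = 4 + 1, 19^5 ≡ 7·19: 7·19 = 133 ≡ 22. So 19^5 ≡ 22 (mod 37).
Hence ψ⁻¹(19) = 22.

22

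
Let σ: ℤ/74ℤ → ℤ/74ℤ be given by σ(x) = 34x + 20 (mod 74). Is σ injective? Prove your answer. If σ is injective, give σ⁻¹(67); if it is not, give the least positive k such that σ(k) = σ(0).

We have gcd(34, 74) = 2 > 1. Taking u = 0 and v = 37: σ(0) = 20 and σ(37) = 34·37 + 20 = 1278 ≡ 20 (mod 74).
So σ(0) = σ(37) while 0 ≠ 37, therefore σ is not injective.
Since σ is not injective, we find the least positive k with σ(k) = σ(0): this means 34k ≡ 0 (mod 74), i.e. 74 ∣ 34k. Since gcd(34, 74) = 2, dividing through by 2 this holds exactly when 37 ∣ 17k, and as gcd(17, 37) = 1, exactly when 37 ∣ k.
The smallest positive such k is 37.

37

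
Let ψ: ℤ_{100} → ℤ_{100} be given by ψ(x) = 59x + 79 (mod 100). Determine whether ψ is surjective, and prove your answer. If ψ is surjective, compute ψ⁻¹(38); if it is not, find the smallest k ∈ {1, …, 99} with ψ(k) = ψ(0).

1

By definition, surjectivity means every element of the codomain has a preimage under ψ.
Since gcd(59, 100) = 1, 59 is invertible modulo 100. Euclid's algorithm: 100 = 1·59 + 41, 59 = 1·41 + 18, 41 = 2·18 + 5, 18 = 3·5 + 3, 5 = 1·3 + 2, 3 = 1·2 + 1; back-substituting gives 1 = 39·59 − 23·100, so 59⁻¹ ≡ 39 (mod 100).
Then y ↦ 39(y − 79) is a two-sided inverse to ψ, so every y ∈ ℤ_{100} has a preimage.
Hence ψ is surjective.
Since ψ is surjective, we find ψ⁻¹(38): we need 59x ≡ 38 − 79 ≡ 59 (mod 100). Using 59⁻¹ = 39: x ≡ 39·59 = 2301 = 23·100 + 1, so x = 1.
Check: ψ(1) = 59·1 + 79 = 138 = 1·100 + 38 ≡ 38 (mod 100).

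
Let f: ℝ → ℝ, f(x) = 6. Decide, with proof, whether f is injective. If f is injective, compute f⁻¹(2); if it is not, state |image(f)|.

f(0) = 6 = f(1) with 0 ≠ 1, so f is not injective.
Since f is not injective, we state |image(f)|: the image of f is {6}, which has 1 element.

1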